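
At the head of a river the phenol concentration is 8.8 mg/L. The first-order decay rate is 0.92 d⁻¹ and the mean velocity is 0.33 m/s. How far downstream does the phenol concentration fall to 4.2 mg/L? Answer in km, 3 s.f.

22.9 km

From C = C₀·e^(−kt), t = ln(C₀/C)/k = ln(8.8/4.2)/0.92 = 0.7397/0.92 = 0.804 d.
Distance = v·t = 0.33 m/s × 6.946e+04 s = 2.292e+04 m = 22.92 km.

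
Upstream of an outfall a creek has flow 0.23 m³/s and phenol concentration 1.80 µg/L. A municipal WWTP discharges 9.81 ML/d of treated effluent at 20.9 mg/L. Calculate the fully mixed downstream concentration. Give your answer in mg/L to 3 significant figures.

6.91 mg/L

9.81 ML/d = 0.1135 m³/s.
1.80 µg/L = 0.0018 mg/L.
By mass balance at complete mixing, C = (0.1135·20.9 + 0.23·0.0018) / (0.1135 + 0.23) = 2.373/0.3435 = 6.909 mg/L.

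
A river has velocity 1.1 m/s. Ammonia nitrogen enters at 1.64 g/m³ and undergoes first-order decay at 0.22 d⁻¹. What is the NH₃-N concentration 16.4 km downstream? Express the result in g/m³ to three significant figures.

Travel time t = 16.4 km / 1.1 m/s = 1.64e+04/1.1 = 1.491e+04 s = 0.1726 d.
First-order decay: C = 1.64·exp(−0.22·0.1726) = 1.64·0.9627 = 1.579 g/m³.

1.58 g/m³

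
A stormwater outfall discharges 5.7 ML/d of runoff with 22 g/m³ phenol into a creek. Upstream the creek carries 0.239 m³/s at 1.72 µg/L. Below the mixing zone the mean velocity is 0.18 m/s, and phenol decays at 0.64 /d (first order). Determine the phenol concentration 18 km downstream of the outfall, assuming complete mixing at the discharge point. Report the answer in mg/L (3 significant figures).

5.7 ML/d = 0.06597 m³/s.
1.72 µg/L = 0.00172 mg/L.
After complete mixing, C₀ = (0.06597·22 + 0.239·0.00172) / 0.305 = 4.76 mg/L.
Travel time t = 1.8e+04 m / 0.18 m/s = 1e+05 s = 1.157 d.
C = 4.76·exp(−0.64·1.157) = 4.76·0.4768 = 2.27 mg/L.

2.27 mg/L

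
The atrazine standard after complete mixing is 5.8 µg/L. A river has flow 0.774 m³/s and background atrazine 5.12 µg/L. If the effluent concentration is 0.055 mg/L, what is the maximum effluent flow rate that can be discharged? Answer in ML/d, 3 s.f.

5.12 µg/L = 0.00512 mg/L.
5.8 µg/L = 0.0058 mg/L.
Mass balance at complete mixing: C_std·(Q_w + Q_r) = Q_w·C_e + Q_r·C_b.
Rearranging, Q_w = Q_r·(C_std − C_b)/(C_e − C_std) = 0.774·(0.0058 − 0.00512) / (0.055 − 0.0058) = 0.0107 m³/s.
= 0.9243 ML/d.

0.924 ML/d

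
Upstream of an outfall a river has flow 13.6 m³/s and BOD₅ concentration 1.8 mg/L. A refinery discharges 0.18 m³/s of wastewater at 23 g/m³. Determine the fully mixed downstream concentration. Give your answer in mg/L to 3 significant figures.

2.08 mg/L

Flow-weighted mixing gives C = (0.18·23 + 13.6·1.8) / (0.18 + 13.6) = 28.62/13.78 = 2.077 mg/L.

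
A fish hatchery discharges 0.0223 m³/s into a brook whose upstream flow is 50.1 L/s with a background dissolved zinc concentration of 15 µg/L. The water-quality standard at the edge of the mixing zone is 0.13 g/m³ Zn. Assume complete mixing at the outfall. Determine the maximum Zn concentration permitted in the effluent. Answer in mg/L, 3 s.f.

0.388 mg/L

50.1 L/s = 0.0501 m³/s.
15 µg/L = 0.015 mg/L.
Mass balance: 0.13·0.0724 = 0.0223·Cₑ + 0.0501·0.015.
Cₑ = (0.009412 − 0.0007515) / 0.0223 = 0.3884 mg/L.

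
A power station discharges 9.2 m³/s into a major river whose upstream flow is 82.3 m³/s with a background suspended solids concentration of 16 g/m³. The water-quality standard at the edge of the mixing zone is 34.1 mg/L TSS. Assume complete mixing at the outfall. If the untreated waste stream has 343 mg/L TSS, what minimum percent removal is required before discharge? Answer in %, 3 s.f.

42.9 %

Mass balance: 34.1·91.5 = 9.2·Cₑ + 82.3·16.
Cₑ = (3120 − 1317) / 9.2 = 196 mg/L.
Required removal = 1 − 196/343 = 42.85 %.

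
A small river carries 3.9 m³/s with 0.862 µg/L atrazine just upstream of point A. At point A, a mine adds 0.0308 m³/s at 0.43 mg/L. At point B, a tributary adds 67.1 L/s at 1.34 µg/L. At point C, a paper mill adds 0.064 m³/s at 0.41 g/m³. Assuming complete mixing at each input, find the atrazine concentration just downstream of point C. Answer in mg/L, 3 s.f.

0.0106 mg/L

0.862 µg/L = 0.000862 mg/L.
After input A: C = (3.9·0.000862 + 0.0308·0.43) / 3.931 = 0.004225 mg/L.
67.1 L/s = 0.0671 m³/s.
1.34 µg/L = 0.00134 mg/L.
After input B: C = (3.931·0.004225 + 0.0671·0.00134) / 3.998 = 0.004176 mg/L.
After input C: C = (3.998·0.004176 + 0.064·0.41) / 4.062 = 0.01057 mg/L.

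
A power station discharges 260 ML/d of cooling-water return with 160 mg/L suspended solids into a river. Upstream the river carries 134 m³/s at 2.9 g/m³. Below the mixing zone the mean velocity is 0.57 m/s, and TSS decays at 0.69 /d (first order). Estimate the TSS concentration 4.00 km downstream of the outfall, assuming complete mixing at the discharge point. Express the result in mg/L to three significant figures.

260 ML/d = 3.009 m³/s.
After complete mixing, C₀ = (3.009·160 + 134·2.9) / 137 = 6.351 mg/L.
Travel time t = 4000 m / 0.57 m/s = 7018 s = 0.08122 d.
C = 6.351·exp(−0.69·0.08122) = 6.351·0.9455 = 6.004 mg/L.

6.00 mg/L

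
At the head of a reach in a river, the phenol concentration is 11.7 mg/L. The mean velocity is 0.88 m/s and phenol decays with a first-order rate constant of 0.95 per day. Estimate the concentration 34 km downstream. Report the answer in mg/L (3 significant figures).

7.65 mg/L

Travel time t = 34 km / 0.88 m/s = 3.4e+04/0.88 = 3.864e+04 s = 0.4472 d.
First-order decay: C = 11.7·exp(−0.95·0.4472) = 11.7·0.6539 = 7.65 mg/L.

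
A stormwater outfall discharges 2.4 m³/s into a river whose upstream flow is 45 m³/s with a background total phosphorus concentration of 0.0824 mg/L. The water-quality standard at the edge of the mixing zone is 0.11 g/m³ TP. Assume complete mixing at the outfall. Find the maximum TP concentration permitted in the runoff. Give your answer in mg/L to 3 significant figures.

0.627 mg/L

Mass balance: 0.11·47.4 = 2.4·Cₑ + 45·0.0824.
Cₑ = (5.214 − 3.708) / 2.4 = 0.6275 mg/L.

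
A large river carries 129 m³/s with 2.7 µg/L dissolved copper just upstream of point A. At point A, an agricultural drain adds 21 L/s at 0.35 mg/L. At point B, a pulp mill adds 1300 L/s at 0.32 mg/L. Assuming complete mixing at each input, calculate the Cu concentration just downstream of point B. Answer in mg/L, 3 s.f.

0.00592 mg/L

2.7 µg/L = 0.0027 mg/L.
21 L/s = 0.021 m³/s.
After input A: C = (129·0.0027 + 0.021·0.35) / 129 = 0.002757 mg/L.
1300 L/s = 1.3 m³/s.
After input B: C = (129·0.002757 + 1.3·0.32) / 130.3 = 0.005921 mg/L.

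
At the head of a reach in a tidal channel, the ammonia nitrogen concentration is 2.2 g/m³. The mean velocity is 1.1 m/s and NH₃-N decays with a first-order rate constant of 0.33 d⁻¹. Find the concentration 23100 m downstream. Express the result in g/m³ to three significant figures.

2.03 g/m³

Travel time t = 23100 m / 1.1 m/s = 2.31e+04/1.1 = 2.1e+04 s = 0.2431 d.
First-order decay: C = 2.2·exp(−0.33·0.2431) = 2.2·0.9229 = 2.03 g/m³.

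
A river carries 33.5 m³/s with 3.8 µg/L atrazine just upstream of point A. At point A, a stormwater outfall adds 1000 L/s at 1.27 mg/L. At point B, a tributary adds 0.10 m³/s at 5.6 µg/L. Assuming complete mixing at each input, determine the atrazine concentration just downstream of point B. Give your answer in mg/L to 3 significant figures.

0.0404 mg/L

3.8 µg/L = 0.0038 mg/L.
1000 L/s = 1 m³/s.
After input A: C = (33.5·0.0038 + 1·1.27) / 34.5 = 0.0405 mg/L.
5.6 µg/L = 0.0056 mg/L.
After input B: C = (34.5·0.0405 + 0.1·0.0056) / 34.6 = 0.0404 mg/L.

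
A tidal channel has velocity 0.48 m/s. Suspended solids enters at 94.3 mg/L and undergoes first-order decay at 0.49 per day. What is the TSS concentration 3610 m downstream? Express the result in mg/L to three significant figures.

90.4 mg/L

Travel time t = 3610 m / 0.48 m/s = 3610/0.48 = 7521 s = 0.08705 d.
First-order decay: C = 94.3·exp(−0.49·0.08705) = 94.3·0.9582 = 90.36 mg/L.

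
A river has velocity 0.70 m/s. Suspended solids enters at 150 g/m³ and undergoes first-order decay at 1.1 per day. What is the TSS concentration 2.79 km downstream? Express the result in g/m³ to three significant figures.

143 g/m³

Travel time t = 2.79 km / 0.70 m/s = 2790/0.70 = 3986 s = 0.04613 d.
First-order decay: C = 150·exp(−1.1·0.04613) = 150·0.9505 = 142.6 g/m³.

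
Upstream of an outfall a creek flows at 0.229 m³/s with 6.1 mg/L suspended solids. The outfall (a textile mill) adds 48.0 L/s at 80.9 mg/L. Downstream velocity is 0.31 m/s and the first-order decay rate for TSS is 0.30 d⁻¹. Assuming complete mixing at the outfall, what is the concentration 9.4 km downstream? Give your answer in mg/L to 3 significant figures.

17.2 mg/L

48.0 L/s = 0.048 m³/s.
After complete mixing, C₀ = (0.048·80.9 + 0.229·6.1) / 0.277 = 19.06 mg/L.
Travel time t = 9400 m / 0.31 m/s = 3.032e+04 s = 0.351 d.
C = 19.06·exp(−0.30·0.351) = 19.06·0.9001 = 17.16 mg/L.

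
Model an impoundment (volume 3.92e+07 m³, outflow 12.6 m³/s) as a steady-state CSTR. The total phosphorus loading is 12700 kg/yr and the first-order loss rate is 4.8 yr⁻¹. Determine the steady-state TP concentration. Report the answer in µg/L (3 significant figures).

Outflow Q = 12.6 m³/s × 3.156e+07 s/yr = 3.976e+08 m³/yr.
Steady-state CSTR mass balance: W = Q·C + k·V·C, so C = W/(Q + kV).
Q + kV = 3.976e+08 + 4.8·3.92e+07 = 5.858e+08 m³/yr.
C = 12700/5.858e+08 = 2.168e-05 kg/m³ = 0.02168 mg/L = 21.68 µg/L.

21.7 µg/L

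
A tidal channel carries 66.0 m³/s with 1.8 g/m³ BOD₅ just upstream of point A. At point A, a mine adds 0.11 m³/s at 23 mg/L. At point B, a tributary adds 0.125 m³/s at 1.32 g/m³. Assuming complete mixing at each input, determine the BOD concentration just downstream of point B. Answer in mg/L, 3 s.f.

After input A: C = (66·1.8 + 0.11·23) / 66.11 = 1.835 mg/L.
After input B: C = (66.11·1.835 + 0.125·1.32) / 66.23 = 1.834 mg/L.

1.83 mg/L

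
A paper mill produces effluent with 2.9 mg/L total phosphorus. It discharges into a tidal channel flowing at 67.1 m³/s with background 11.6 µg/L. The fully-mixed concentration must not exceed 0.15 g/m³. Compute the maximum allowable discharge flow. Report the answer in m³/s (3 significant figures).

11.6 µg/L = 0.0116 mg/L.
Mass balance at complete mixing: C_std·(Q_w + Q_r) = Q_w·C_e + Q_r·C_b.
Rearranging, Q_w = Q_r·(C_std − C_b)/(C_e − C_std) = 67.1·(0.15 − 0.0116) / (2.9 − 0.15) = 3.377 m³/s.

3.38 m³/s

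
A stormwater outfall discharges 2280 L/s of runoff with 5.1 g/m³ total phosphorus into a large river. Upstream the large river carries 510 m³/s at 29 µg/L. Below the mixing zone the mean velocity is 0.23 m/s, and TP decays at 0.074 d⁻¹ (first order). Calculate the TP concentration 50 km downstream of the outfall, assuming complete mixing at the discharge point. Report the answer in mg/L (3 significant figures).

2280 L/s = 2.28 m³/s.
29 µg/L = 0.029 mg/L.
After complete mixing, C₀ = (2.28·5.1 + 510·0.029) / 512.3 = 0.05157 mg/L.
Travel time t = 5e+04 m / 0.23 m/s = 2.174e+05 s = 2.516 d.
C = 0.05157·exp(−0.074·2.516) = 0.05157·0.8301 = 0.04281 mg/L.

0.0428 mg/L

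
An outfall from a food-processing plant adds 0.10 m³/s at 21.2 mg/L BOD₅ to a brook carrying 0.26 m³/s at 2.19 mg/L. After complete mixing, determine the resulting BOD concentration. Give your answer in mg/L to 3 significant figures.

7.47 mg/L

By mass balance at complete mixing, C = (0.1·21.2 + 0.26·2.19) / (0.1 + 0.26) = 2.689/0.36 = 7.471 mg/L.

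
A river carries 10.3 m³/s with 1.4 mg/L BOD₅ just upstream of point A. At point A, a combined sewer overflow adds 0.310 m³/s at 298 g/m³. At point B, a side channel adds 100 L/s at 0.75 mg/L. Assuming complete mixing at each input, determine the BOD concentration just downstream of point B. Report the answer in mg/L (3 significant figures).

After input A: C = (10.3·1.4 + 0.31·298) / 10.61 = 10.07 mg/L.
100 L/s = 0.1 m³/s.
After input B: C = (10.61·10.07 + 0.1·0.75) / 10.71 = 9.979 mg/L.

9.98 mg/L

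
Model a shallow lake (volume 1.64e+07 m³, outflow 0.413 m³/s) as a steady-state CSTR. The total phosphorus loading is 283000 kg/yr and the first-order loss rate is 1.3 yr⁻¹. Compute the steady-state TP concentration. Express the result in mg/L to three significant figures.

Outflow Q = 0.413 m³/s × 3.156e+07 s/yr = 1.303e+07 m³/yr.
Steady-state CSTR mass balance: W = Q·C + k·V·C, so C = W/(Q + kV).
Q + kV = 1.303e+07 + 1.3·1.64e+07 = 3.435e+07 m³/yr.
C = 283000/3.435e+07 = 0.008238 kg/m³ = 8.238 mg/L.

8.24 mg/L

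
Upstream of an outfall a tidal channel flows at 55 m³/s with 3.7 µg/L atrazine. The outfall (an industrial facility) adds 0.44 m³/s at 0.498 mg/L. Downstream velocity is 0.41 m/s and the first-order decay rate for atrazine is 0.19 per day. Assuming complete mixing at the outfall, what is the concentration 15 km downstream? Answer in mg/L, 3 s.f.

0.00703 mg/L

3.7 µg/L = 0.0037 mg/L.
After complete mixing, C₀ = (0.44·0.498 + 55·0.0037) / 55.44 = 0.007623 mg/L.
Travel time t = 1.5e+04 m / 0.41 m/s = 3.659e+04 s = 0.4234 d.
C = 0.007623·exp(−0.19·0.4234) = 0.007623·0.9227 = 0.007034 mg/L.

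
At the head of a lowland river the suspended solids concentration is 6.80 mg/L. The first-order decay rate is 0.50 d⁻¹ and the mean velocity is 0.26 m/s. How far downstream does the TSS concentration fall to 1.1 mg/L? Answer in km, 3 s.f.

From C = C₀·e^(−kt), t = ln(C₀/C)/k = ln(6.80/1.1)/0.50 = 1.822/0.50 = 3.643 d.
Distance = v·t = 0.26 m/s × 3.148e+05 s = 8.184e+04 m = 81.84 km.

81.8 km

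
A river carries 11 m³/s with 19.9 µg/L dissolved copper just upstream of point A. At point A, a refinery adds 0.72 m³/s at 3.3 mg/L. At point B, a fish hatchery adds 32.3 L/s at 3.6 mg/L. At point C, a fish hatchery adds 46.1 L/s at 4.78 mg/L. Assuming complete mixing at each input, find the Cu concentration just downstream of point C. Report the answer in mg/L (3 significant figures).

0.248 mg/L

19.9 µg/L = 0.0199 mg/L.
After input A: C = (11·0.0199 + 0.72·3.3) / 11.72 = 0.2214 mg/L.
32.3 L/s = 0.0323 m³/s.
After input B: C = (11.72·0.2214 + 0.0323·3.6) / 11.75 = 0.2307 mg/L.
46.1 L/s = 0.0461 m³/s.
After input C: C = (11.75·0.2307 + 0.0461·4.78) / 11.8 = 0.2485 mg/L.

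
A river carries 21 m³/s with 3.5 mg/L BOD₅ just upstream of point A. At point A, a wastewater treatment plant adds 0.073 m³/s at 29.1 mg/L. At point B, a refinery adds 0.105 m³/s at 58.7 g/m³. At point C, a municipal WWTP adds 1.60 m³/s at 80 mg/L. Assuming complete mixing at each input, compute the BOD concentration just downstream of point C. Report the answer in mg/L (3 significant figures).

9.21 mg/L

After input A: C = (21·3.5 + 0.073·29.1) / 21.07 = 3.589 mg/L.
After input B: C = (21.07·3.589 + 0.105·58.7) / 21.18 = 3.862 mg/L.
After input C: C = (21.18·3.862 + 1.6·80) / 22.78 = 9.21 mg/L.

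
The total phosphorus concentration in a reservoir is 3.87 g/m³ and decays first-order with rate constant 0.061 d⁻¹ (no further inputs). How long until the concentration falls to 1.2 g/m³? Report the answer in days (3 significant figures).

t = ln(C₀/C)/k = ln(3.87/1.2)/0.061 = 1.171/0.061 = 19.2 d.

19.2 d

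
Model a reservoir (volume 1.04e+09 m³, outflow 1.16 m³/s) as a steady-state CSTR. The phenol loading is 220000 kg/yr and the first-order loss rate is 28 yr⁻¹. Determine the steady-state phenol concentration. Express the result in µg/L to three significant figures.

Outflow Q = 1.16 m³/s × 3.156e+07 s/yr = 3.661e+07 m³/yr.
Steady-state CSTR mass balance: W = Q·C + k·V·C, so C = W/(Q + kV).
Q + kV = 3.661e+07 + 28·1.04e+09 = 2.916e+10 m³/yr.
C = 220000/2.916e+10 = 7.545e-06 kg/m³ = 0.007545 mg/L = 7.545 µg/L.

7.55 µg/L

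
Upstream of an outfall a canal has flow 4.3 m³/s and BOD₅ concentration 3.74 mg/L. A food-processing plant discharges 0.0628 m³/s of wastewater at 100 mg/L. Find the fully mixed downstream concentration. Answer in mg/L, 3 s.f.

Conservation of mass across the mixing zone: C = (0.0628·100 + 4.3·3.74) / (0.0628 + 4.3) = 22.36/4.363 = 5.126 mg/L.

5.13 mg/L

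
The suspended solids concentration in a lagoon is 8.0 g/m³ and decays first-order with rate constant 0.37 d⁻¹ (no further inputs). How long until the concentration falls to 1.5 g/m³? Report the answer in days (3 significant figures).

4.52 d

t = ln(C₀/C)/k = ln(8.0/1.5)/0.37 = 1.674/0.37 = 4.524 d.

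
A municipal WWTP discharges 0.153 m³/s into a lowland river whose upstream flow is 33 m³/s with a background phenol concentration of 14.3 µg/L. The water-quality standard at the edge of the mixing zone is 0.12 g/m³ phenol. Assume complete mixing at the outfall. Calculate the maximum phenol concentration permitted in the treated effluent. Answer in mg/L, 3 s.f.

22.9 mg/L

14.3 µg/L = 0.0143 mg/L.
Mass balance: 0.12·33.15 = 0.153·Cₑ + 33·0.0143.
Cₑ = (3.978 − 0.4719) / 0.153 = 22.92 mg/L.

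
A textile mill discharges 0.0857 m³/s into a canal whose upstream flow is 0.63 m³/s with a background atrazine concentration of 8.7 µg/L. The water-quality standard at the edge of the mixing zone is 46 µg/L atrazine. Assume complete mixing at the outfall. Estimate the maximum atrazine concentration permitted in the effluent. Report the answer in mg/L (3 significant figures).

8.7 µg/L = 0.0087 mg/L.
46 µg/L = 0.046 mg/L.
Mass balance: 0.046·0.7157 = 0.0857·Cₑ + 0.63·0.0087.
Cₑ = (0.03292 − 0.005481) / 0.0857 = 0.3202 mg/L.

0.320 mg/L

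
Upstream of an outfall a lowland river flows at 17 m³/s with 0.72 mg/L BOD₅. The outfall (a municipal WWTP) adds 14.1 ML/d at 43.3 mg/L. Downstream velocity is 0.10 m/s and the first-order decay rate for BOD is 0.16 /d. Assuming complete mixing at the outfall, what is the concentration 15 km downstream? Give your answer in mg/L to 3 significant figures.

0.852 mg/L

14.1 ML/d = 0.1632 m³/s.
After complete mixing, C₀ = (0.1632·43.3 + 17·0.72) / 17.16 = 1.125 mg/L.
Travel time t = 1.5e+04 m / 0.10 m/s = 1.5e+05 s = 1.736 d.
C = 1.125·exp(−0.16·1.736) = 1.125·0.7575 = 0.852 mg/L.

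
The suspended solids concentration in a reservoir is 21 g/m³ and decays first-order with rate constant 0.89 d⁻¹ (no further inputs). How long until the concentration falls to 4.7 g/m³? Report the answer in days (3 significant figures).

t = ln(C₀/C)/k = ln(21/4.7)/0.89 = 1.497/0.89 = 1.682 d.

1.68 d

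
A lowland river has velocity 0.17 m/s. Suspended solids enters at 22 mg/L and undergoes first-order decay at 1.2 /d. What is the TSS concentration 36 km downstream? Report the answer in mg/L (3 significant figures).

Travel time t = 36 km / 0.17 m/s = 3.6e+04/0.17 = 2.118e+05 s = 2.451 d.
First-order decay: C = 22·exp(−1.2·2.451) = 22·0.0528 = 1.162 mg/L.

1.16 mg/L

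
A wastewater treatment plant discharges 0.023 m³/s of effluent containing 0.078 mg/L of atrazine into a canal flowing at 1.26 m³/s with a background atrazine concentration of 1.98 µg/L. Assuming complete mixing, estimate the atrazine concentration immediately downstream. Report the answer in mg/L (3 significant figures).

0.00334 mg/L

1.98 µg/L = 0.00198 mg/L.
By mass balance at complete mixing, C = (0.023·0.078 + 1.26·0.00198) / (0.023 + 1.26) = 0.004289/1.283 = 0.003343 mg/L.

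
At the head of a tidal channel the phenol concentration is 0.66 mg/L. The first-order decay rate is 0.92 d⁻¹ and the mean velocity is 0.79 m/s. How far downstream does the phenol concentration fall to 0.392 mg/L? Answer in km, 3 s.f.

38.7 km

From C = C₀·e^(−kt), t = ln(C₀/C)/k = ln(0.66/0.392)/0.92 = 0.521/0.92 = 0.5663 d.
Distance = v·t = 0.79 m/s × 4.893e+04 s = 3.865e+04 m = 38.65 km.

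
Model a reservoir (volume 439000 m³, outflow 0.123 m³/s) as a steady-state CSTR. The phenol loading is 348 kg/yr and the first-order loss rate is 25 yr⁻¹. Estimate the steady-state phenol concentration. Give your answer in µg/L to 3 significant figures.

23.4 µg/L

Outflow Q = 0.123 m³/s × 3.156e+07 s/yr = 3.882e+06 m³/yr.
Steady-state CSTR mass balance: W = Q·C + k·V·C, so C = W/(Q + kV).
Q + kV = 3.882e+06 + 25·439000 = 1.486e+07 m³/yr.
C = 348/1.486e+07 = 2.342e-05 kg/m³ = 0.02342 mg/L = 23.42 µg/L.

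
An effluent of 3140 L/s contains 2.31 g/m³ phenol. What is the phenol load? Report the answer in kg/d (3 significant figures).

3140 L/s = 3.14 m³/s.
Mass flux = Q·C = 3.14 m³/s × 2.31 g/m³ = 7.253 g/s.
= 7.253 g/s × 86.4 = 626.7 kg/d.

627 kg/d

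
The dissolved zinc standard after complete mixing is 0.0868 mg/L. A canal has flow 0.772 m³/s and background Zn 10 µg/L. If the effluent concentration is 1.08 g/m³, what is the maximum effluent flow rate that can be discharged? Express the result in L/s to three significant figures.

59.7 L/s

10 µg/L = 0.01 mg/L.
Mass balance at complete mixing: C_std·(Q_w + Q_r) = Q_w·C_e + Q_r·C_b.
Rearranging, Q_w = Q_r·(C_std − C_b)/(C_e − C_std) = 0.772·(0.0868 − 0.01) / (1.08 − 0.0868) = 0.0597 m³/s.
= 59.7 L/s.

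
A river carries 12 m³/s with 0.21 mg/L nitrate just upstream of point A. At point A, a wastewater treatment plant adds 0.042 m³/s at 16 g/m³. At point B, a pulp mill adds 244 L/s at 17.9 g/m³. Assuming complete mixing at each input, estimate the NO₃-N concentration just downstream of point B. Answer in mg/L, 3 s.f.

0.615 mg/L

After input A: C = (12·0.21 + 0.042·16) / 12.04 = 0.2651 mg/L.
244 L/s = 0.244 m³/s.
After input B: C = (12.04·0.2651 + 0.244·17.9) / 12.29 = 0.6153 mg/L.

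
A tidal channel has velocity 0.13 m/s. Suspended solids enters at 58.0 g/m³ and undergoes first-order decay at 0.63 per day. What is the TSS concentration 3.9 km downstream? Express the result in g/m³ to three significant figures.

Travel time t = 3.9 km / 0.13 m/s = 3900/0.13 = 3e+04 s = 0.3472 d.
First-order decay: C = 58.0·exp(−0.63·0.3472) = 58.0·0.8035 = 46.6 g/m³.

46.6 g/m³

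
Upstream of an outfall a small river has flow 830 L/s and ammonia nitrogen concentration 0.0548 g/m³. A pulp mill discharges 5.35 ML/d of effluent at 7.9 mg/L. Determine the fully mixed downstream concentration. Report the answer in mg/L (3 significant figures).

0.599 mg/L

5.35 ML/d = 0.06192 m³/s.
830 L/s = 0.83 m³/s.
By mass balance at complete mixing, C = (0.06192·7.9 + 0.83·0.0548) / (0.06192 + 0.83) = 0.5347/0.8919 = 0.5995 mg/L.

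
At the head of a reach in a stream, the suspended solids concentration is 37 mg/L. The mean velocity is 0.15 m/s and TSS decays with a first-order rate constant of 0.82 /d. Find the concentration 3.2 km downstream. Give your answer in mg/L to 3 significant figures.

Travel time t = 3.2 km / 0.15 m/s = 3200/0.15 = 2.133e+04 s = 0.2469 d.
First-order decay: C = 37·exp(−0.82·0.2469) = 37·0.8167 = 30.22 mg/L.

30.2 mg/L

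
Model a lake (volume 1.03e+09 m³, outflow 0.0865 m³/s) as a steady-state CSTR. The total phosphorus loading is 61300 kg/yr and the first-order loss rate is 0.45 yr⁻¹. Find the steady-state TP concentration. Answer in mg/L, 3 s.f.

0.131 mg/L

Outflow Q = 0.0865 m³/s × 3.156e+07 s/yr = 2.73e+06 m³/yr.
Steady-state CSTR mass balance: W = Q·C + k·V·C, so C = W/(Q + kV).
Q + kV = 2.73e+06 + 0.45·1.03e+09 = 4.662e+08 m³/yr.
C = 61300/4.662e+08 = 0.0001315 kg/m³ = 0.1315 mg/L.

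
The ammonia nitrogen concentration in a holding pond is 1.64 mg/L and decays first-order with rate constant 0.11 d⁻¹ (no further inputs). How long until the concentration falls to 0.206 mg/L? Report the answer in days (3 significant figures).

18.9 d

t = ln(C₀/C)/k = ln(1.64/0.206)/0.11 = 2.075/0.11 = 18.86 d.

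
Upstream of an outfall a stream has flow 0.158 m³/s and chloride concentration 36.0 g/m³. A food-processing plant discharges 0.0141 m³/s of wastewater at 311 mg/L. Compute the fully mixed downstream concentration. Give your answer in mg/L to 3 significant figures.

Flow-weighted mixing gives C = (0.0141·311 + 0.158·36) / (0.0141 + 0.158) = 10.07/0.1721 = 58.53 mg/L.

58.5 mg/L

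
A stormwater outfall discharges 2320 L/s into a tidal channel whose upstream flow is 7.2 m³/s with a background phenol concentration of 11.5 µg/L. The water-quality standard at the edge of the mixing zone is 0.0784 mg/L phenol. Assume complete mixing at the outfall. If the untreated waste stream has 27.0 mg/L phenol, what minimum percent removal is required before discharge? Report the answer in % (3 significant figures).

98.9 %

2320 L/s = 2.32 m³/s.
11.5 µg/L = 0.0115 mg/L.
Mass balance: 0.0784·9.52 = 2.32·Cₑ + 7.2·0.0115.
Cₑ = (0.7464 − 0.0828) / 2.32 = 0.286 mg/L.
Required removal = 1 − 0.286/27.0 = 98.94 %.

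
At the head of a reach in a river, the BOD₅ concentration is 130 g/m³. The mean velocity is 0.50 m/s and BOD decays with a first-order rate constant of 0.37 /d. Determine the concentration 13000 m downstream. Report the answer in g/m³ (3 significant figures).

Travel time t = 13000 m / 0.50 m/s = 1.3e+04/0.50 = 2.6e+04 s = 0.3009 d.
First-order decay: C = 130·exp(−0.37·0.3009) = 130·0.8946 = 116.3 g/m³.

116 g/m³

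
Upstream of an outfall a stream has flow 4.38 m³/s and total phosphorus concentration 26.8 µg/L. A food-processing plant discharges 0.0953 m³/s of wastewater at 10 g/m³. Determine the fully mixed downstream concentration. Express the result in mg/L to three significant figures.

0.239 mg/L

26.8 µg/L = 0.0268 mg/L.
Conservation of mass across the mixing zone: C = (0.0953·10 + 4.38·0.0268) / (0.0953 + 4.38) = 1.07/4.475 = 0.2392 mg/L.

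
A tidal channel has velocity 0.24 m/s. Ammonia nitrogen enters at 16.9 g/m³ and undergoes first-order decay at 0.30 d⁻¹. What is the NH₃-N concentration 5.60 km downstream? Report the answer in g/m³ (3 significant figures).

15.6 g/m³

Travel time t = 5.60 km / 0.24 m/s = 5600/0.24 = 2.333e+04 s = 0.2701 d.
First-order decay: C = 16.9·exp(−0.30·0.2701) = 16.9·0.9222 = 15.58 g/m³.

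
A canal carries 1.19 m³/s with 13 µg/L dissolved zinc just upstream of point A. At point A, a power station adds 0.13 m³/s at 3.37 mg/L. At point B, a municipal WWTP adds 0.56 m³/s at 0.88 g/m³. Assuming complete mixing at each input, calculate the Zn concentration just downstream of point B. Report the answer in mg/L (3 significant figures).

13 µg/L = 0.013 mg/L.
After input A: C = (1.19·0.013 + 0.13·3.37) / 1.32 = 0.3436 mg/L.
After input B: C = (1.32·0.3436 + 0.56·0.88) / 1.88 = 0.5034 mg/L.

0.503 mg/L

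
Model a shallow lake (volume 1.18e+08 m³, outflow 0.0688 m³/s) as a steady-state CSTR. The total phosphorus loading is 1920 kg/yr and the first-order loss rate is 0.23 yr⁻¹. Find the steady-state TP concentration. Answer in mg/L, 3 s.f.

Outflow Q = 0.0688 m³/s × 3.156e+07 s/yr = 2.171e+06 m³/yr.
Steady-state CSTR mass balance: W = Q·C + k·V·C, so C = W/(Q + kV).
Q + kV = 2.171e+06 + 0.23·1.18e+08 = 2.931e+07 m³/yr.
C = 1920/2.931e+07 = 6.55e-05 kg/m³ = 0.0655 mg/L.

0.0655 mg/L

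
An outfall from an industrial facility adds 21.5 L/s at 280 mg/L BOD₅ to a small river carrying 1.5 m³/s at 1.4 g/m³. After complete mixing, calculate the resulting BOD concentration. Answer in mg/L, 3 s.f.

21.5 L/s = 0.0215 m³/s.
Conservation of mass across the mixing zone: C = (0.0215·280 + 1.5·1.4) / (0.0215 + 1.5) = 8.12/1.522 = 5.337 mg/L.

5.34 mg/L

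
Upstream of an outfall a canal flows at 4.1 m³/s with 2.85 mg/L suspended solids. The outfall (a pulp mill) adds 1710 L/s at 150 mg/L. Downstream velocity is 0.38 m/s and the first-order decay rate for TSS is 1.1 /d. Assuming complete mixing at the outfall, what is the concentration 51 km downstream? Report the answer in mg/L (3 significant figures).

1710 L/s = 1.71 m³/s.
After complete mixing, C₀ = (1.71·150 + 4.1·2.85) / 5.81 = 46.16 mg/L.
Travel time t = 5.1e+04 m / 0.38 m/s = 1.342e+05 s = 1.553 d.
C = 46.16·exp(−1.1·1.553) = 46.16·0.1811 = 8.359 mg/L.

8.36 mg/L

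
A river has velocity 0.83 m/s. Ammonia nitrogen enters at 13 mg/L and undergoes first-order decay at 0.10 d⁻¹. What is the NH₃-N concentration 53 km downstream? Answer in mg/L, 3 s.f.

12.1 mg/L

Travel time t = 53 km / 0.83 m/s = 5.3e+04/0.83 = 6.386e+04 s = 0.7391 d.
First-order decay: C = 13·exp(−0.10·0.7391) = 13·0.9288 = 12.07 mg/L.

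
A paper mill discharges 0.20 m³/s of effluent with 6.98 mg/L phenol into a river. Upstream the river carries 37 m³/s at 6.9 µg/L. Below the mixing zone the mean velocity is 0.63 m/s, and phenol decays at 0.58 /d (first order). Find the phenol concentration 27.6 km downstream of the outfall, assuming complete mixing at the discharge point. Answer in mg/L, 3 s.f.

6.9 µg/L = 0.0069 mg/L.
After complete mixing, C₀ = (0.2·6.98 + 37·0.0069) / 37.2 = 0.04439 mg/L.
Travel time t = 2.76e+04 m / 0.63 m/s = 4.381e+04 s = 0.5071 d.
C = 0.04439·exp(−0.58·0.5071) = 0.04439·0.7452 = 0.03308 mg/L.

0.0331 mg/L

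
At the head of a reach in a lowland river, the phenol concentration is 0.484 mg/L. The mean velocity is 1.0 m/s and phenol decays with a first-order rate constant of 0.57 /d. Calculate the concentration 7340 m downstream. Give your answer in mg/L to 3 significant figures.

Travel time t = 7340 m / 1.0 m/s = 7340/1.0 = 7340 s = 0.08495 d.
First-order decay: C = 0.484·exp(−0.57·0.08495) = 0.484·0.9527 = 0.4611 mg/L.

0.461 mg/L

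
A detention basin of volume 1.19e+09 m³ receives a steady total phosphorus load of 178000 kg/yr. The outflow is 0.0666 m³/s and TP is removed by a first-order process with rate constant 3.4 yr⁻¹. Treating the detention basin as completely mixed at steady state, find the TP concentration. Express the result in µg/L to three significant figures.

Outflow Q = 0.0666 m³/s × 3.156e+07 s/yr = 2.102e+06 m³/yr.
Steady-state CSTR mass balance: W = Q·C + k·V·C, so C = W/(Q + kV).
Q + kV = 2.102e+06 + 3.4·1.19e+09 = 4.048e+09 m³/yr.
C = 178000/4.048e+09 = 4.397e-05 kg/m³ = 0.04397 mg/L = 43.97 µg/L.

44.0 µg/L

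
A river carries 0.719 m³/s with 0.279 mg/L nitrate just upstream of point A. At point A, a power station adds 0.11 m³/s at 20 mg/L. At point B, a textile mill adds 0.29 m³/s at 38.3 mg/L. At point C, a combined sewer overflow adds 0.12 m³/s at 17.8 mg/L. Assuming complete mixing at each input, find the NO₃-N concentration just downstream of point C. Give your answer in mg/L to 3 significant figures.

After input A: C = (0.719·0.279 + 0.11·20) / 0.829 = 2.896 mg/L.
After input B: C = (0.829·2.896 + 0.29·38.3) / 1.119 = 12.07 mg/L.
After input C: C = (1.119·12.07 + 0.12·17.8) / 1.239 = 12.63 mg/L.

12.6 mg/L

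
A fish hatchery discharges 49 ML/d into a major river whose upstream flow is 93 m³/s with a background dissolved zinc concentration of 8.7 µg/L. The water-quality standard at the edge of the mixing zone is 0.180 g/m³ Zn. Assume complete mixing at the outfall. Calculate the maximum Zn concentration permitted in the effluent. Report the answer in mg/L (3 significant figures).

49 ML/d = 0.5671 m³/s.
8.7 µg/L = 0.0087 mg/L.
Mass balance: 0.18·93.57 = 0.5671·Cₑ + 93·0.0087.
Cₑ = (16.84 − 0.8091) / 0.5671 = 28.27 mg/L.

28.3 mg/L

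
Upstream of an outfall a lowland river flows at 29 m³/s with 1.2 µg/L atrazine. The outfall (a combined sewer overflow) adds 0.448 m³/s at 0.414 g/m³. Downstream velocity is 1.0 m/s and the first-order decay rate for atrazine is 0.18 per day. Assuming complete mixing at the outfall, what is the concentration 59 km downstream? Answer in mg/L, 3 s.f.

0.00661 mg/L

1.2 µg/L = 0.0012 mg/L.
After complete mixing, C₀ = (0.448·0.414 + 29·0.0012) / 29.45 = 0.00748 mg/L.
Travel time t = 5.9e+04 m / 1.0 m/s = 5.9e+04 s = 0.6829 d.
C = 0.00748·exp(−0.18·0.6829) = 0.00748·0.8843 = 0.006615 mg/L.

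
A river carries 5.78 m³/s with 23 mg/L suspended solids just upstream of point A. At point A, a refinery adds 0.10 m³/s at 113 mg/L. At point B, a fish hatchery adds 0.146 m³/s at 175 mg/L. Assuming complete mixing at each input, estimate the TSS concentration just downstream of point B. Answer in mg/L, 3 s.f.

After input A: C = (5.78·23 + 0.1·113) / 5.88 = 24.53 mg/L.
After input B: C = (5.88·24.53 + 0.146·175) / 6.026 = 28.18 mg/L.

28.2 mg/L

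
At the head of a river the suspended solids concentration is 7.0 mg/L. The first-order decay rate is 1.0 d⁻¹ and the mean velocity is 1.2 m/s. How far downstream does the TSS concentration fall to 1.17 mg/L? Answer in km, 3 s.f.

From C = C₀·e^(−kt), t = ln(C₀/C)/k = ln(7.0/1.17)/1.0 = 1.789/1.0 = 1.789 d.
Distance = v·t = 1.2 m/s × 1.546e+05 s = 1.855e+05 m = 185.5 km.

185 km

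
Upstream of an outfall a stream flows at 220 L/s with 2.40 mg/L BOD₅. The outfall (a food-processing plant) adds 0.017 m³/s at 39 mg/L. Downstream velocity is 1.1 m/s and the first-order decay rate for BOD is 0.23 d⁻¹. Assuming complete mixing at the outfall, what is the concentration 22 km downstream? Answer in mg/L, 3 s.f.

220 L/s = 0.22 m³/s.
After complete mixing, C₀ = (0.017·39 + 0.22·2.4) / 0.237 = 5.025 mg/L.
Travel time t = 2.2e+04 m / 1.1 m/s = 2e+04 s = 0.2315 d.
C = 5.025·exp(−0.23·0.2315) = 5.025·0.9482 = 4.765 mg/L.

4.76 mg/L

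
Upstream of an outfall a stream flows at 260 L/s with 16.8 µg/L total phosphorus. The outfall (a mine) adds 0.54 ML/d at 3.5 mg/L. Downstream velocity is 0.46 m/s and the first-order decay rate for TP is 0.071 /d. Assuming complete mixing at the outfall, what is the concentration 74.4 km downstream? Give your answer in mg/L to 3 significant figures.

0.0863 mg/L

0.54 ML/d = 0.00625 m³/s.
260 L/s = 0.26 m³/s.
16.8 µg/L = 0.0168 mg/L.
After complete mixing, C₀ = (0.00625·3.5 + 0.26·0.0168) / 0.2662 = 0.09857 mg/L.
Travel time t = 7.44e+04 m / 0.46 m/s = 1.617e+05 s = 1.872 d.
C = 0.09857·exp(−0.071·1.872) = 0.09857·0.8755 = 0.0863 mg/L.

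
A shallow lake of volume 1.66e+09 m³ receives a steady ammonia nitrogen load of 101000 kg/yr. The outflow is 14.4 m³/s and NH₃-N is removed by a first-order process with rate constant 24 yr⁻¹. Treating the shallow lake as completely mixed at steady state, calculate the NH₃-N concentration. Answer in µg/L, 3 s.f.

2.51 µg/L

Outflow Q = 14.4 m³/s × 3.156e+07 s/yr = 4.544e+08 m³/yr.
Steady-state CSTR mass balance: W = Q·C + k·V·C, so C = W/(Q + kV).
Q + kV = 4.544e+08 + 24·1.66e+09 = 4.029e+10 m³/yr.
C = 101000/4.029e+10 = 2.507e-06 kg/m³ = 0.002507 mg/L = 2.507 µg/L.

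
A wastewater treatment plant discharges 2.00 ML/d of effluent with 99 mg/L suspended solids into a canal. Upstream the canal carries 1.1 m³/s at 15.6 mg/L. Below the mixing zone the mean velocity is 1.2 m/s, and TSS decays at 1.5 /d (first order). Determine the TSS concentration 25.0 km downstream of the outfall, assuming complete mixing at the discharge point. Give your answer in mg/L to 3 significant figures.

2.00 ML/d = 0.02315 m³/s.
After complete mixing, C₀ = (0.02315·99 + 1.1·15.6) / 1.123 = 17.32 mg/L.
Travel time t = 2.5e+04 m / 1.2 m/s = 2.083e+04 s = 0.2411 d.
C = 17.32·exp(−1.5·0.2411) = 17.32·0.6965 = 12.06 mg/L.

12.1 mg/L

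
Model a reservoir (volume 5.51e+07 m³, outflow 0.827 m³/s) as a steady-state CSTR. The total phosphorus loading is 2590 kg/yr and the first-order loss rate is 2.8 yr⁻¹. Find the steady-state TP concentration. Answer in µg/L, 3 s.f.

14.4 µg/L

Outflow Q = 0.827 m³/s × 3.156e+07 s/yr = 2.61e+07 m³/yr.
Steady-state CSTR mass balance: W = Q·C + k·V·C, so C = W/(Q + kV).
Q + kV = 2.61e+07 + 2.8·5.51e+07 = 1.804e+08 m³/yr.
C = 2590/1.804e+08 = 1.436e-05 kg/m³ = 0.01436 mg/L = 14.36 µg/L.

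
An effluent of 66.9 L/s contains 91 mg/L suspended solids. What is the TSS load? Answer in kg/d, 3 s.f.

526 kg/d

66.9 L/s = 0.0669 m³/s.
Mass flux = Q·C = 0.0669 m³/s × 91 g/m³ = 6.088 g/s.
= 6.088 g/s × 86.4 = 526 kg/d.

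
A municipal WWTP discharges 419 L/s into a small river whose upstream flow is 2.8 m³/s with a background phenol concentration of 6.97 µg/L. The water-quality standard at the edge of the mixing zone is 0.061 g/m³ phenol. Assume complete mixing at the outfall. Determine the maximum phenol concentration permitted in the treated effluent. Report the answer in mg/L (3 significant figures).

419 L/s = 0.419 m³/s.
6.97 µg/L = 0.00697 mg/L.
Mass balance: 0.061·3.219 = 0.419·Cₑ + 2.8·0.00697.
Cₑ = (0.1964 − 0.01952) / 0.419 = 0.4221 mg/L.

0.422 mg/L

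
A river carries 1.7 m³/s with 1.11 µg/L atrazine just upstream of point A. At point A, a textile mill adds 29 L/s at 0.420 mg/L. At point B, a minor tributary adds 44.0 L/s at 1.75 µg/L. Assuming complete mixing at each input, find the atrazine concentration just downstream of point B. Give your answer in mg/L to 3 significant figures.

0.00798 mg/L

1.11 µg/L = 0.00111 mg/L.
29 L/s = 0.029 m³/s.
After input A: C = (1.7·0.00111 + 0.029·0.42) / 1.729 = 0.008136 mg/L.
44.0 L/s = 0.044 m³/s.
1.75 µg/L = 0.00175 mg/L.
After input B: C = (1.729·0.008136 + 0.044·0.00175) / 1.773 = 0.007977 mg/L.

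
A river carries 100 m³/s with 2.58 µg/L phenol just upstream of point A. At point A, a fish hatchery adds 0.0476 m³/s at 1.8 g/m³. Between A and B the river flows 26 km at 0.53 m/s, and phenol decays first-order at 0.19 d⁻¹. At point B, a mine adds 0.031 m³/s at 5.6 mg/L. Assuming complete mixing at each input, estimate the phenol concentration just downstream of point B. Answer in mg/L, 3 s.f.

2.58 µg/L = 0.00258 mg/L.
After input A: C = (100·0.00258 + 0.0476·1.8) / 100 = 0.003435 mg/L.
Over the 26 km reach to input B (t = 4.906e+04 s = 0.5678 d), decay gives C = 0.003435·exp(−0.19·0.5678) = 0.003084 mg/L.
After input B: C = (100·0.003084 + 0.031·5.6) / 100.1 = 0.004818 mg/L.

0.00482 mg/L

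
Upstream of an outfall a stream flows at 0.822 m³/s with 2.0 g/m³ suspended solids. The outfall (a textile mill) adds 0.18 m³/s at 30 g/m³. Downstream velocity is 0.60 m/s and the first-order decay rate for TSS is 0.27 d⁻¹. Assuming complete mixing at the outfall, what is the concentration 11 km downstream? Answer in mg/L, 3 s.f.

6.64 mg/L

After complete mixing, C₀ = (0.18·30 + 0.822·2) / 1.002 = 7.03 mg/L.
Travel time t = 1.1e+04 m / 0.60 m/s = 1.833e+04 s = 0.2122 d.
C = 7.03·exp(−0.27·0.2122) = 7.03·0.9443 = 6.639 mg/L.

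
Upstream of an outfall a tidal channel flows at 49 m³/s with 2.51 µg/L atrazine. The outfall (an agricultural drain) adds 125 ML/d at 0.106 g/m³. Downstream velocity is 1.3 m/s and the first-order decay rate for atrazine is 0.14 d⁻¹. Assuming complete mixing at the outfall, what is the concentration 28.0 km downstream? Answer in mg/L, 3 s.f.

0.00529 mg/L

125 ML/d = 1.447 m³/s.
2.51 µg/L = 0.00251 mg/L.
After complete mixing, C₀ = (1.447·0.106 + 49·0.00251) / 50.45 = 0.005478 mg/L.
Travel time t = 2.8e+04 m / 1.3 m/s = 2.154e+04 s = 0.2493 d.
C = 0.005478·exp(−0.14·0.2493) = 0.005478·0.9657 = 0.00529 mg/L.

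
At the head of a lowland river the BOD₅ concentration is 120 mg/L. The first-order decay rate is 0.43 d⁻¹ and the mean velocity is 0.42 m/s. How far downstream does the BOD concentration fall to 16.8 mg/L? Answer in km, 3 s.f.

166 km

From C = C₀·e^(−kt), t = ln(C₀/C)/k = ln(120/16.8)/0.43 = 1.966/0.43 = 4.572 d.
Distance = v·t = 0.42 m/s × 3.951e+05 s = 1.659e+05 m = 165.9 km.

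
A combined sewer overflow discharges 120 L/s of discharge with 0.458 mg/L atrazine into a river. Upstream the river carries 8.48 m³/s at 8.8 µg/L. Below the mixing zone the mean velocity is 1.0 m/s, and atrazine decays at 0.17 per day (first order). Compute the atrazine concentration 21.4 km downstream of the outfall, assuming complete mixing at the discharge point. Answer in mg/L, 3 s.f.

0.0144 mg/L

120 L/s = 0.12 m³/s.
8.8 µg/L = 0.0088 mg/L.
After complete mixing, C₀ = (0.12·0.458 + 8.48·0.0088) / 8.6 = 0.01507 mg/L.
Travel time t = 2.14e+04 m / 1.0 m/s = 2.14e+04 s = 0.2477 d.
C = 0.01507·exp(−0.17·0.2477) = 0.01507·0.9588 = 0.01445 mg/L.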